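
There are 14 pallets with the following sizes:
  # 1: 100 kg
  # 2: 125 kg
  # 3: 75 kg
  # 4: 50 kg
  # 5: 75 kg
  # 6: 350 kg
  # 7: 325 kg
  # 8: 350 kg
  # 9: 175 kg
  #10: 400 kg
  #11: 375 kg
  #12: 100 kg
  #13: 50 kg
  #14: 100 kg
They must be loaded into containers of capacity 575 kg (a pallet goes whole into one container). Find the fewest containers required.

Total = 400 + 375 + 350 + 350 + 325 + 175 + 125 + 100 + 100 + 100 + 75 + 75 + 50 + 50 = 2650 kg.
Lower bound: ⌈2650/575⌉ = 5 containers.
A packing using 5 containers:
  container 1: 400 + 175 = 575
  container 2: 375 + 125 + 75 = 575
  container 3: 350 + 100 + 100 = 550
  container 4: 350 + 100 + 75 + 50 = 575
  container 5: 325 + 50 = 375
This matches the lower bound, so 5 is optimal.

5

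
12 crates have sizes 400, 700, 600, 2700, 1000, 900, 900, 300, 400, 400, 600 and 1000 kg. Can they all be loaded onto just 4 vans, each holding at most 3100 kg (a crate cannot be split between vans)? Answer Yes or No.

A valid assignment using 4 vans:
  van 1: 2700 + 400 = 3100
  van 2: 1000 + 1000 + 900 = 2900
  van 3: 900 + 700 + 600 + 600 + 300 = 3100
  van 4: 400 + 400 = 800
Every load is within 3100 kg, so 4 vans suffice.

Yes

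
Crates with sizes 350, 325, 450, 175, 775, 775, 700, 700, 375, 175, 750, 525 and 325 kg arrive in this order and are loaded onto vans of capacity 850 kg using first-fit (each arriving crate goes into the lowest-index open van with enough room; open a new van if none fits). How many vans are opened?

  350 → van 1 (new)  [load 350/850]
  325 → van 1  [load 675/850]
  450 → van 2 (new)  [load 450/850]
  175 → van 1  [load 850/850]
  775 → van 3 (new)  [load 775/850]
  775 → van 4 (new)  [load 775/850]
  700 → van 5 (new)  [load 700/850]
  700 → van 6 (new)  [load 700/850]
  375 → van 2  [load 825/850]
  175 → van 7 (new)  [load 175/850]
  750 → van 8 (new)  [load 750/850]
  525 → van 7  [load 700/850]
  325 → van 9 (new)  [load 325/850]
9 vans opened.

9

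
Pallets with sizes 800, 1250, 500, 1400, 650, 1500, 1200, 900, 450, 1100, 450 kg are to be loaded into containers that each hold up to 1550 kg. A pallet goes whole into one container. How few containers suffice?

8

Total = 1500 + 1400 + 1250 + 1200 + 1100 + 900 + 800 + 650 + 500 + 450 + 450 = 10200 kg.
Lower bound: ⌈10200/1550⌉ = 7 containers.
A packing using 8 containers:
  container 1: 1500 = 1500
  container 2: 1400 = 1400
  container 3: 1250 = 1250
  container 4: 1200 = 1200
  container 5: 1100 + 450 = 1550
  container 6: 900 + 650 = 1550
  container 7: 800 + 500 = 1300
  container 8: 450 = 450
No arrangement into 7 containers stays within capacity, so 8 is optimal.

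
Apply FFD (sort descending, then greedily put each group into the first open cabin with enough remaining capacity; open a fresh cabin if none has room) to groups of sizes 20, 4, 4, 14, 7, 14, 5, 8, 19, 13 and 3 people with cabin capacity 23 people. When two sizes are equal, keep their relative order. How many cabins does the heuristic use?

Sorted descending: 20, 19, 14, 14, 13, 8, 7, 5, 4, 4, 3.
  20 → cabin 1 (new)  [load 20/23]
  19 → cabin 2 (new)  [load 19/23]
  14 → cabin 3 (new)  [load 14/23]
  14 → cabin 4 (new)  [load 14/23]
  13 → cabin 5 (new)  [load 13/23]
  8 → cabin 3  [load 22/23]
  7 → cabin 4  [load 21/23]
  5 → cabin 5  [load 18/23]
  4 → cabin 2  [load 23/23]
  4 → cabin 5  [load 22/23]
  3 → cabin 1  [load 23/23]
5 cabins opened.

5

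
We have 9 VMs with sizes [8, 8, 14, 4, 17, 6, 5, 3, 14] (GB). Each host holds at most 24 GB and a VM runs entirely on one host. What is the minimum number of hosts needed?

4

Total = 17 + 14 + 14 + 8 + 8 + 6 + 5 + 4 + 3 = 79 GB.
Lower bound: ⌈79/24⌉ = 4 hosts.
A packing using 4 hosts:
  host 1: 17 + 6 = 23
  host 2: 14 + 8 = 22
  host 3: 14 + 8 = 22
  host 4: 5 + 4 + 3 = 12
This matches the lower bound, so 4 is optimal.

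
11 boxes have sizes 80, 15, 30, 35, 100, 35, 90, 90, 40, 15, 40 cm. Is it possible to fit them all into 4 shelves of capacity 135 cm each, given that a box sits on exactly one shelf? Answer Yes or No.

No

Total = 570 cm; ⌈570/135⌉ = 5.
At least 5 shelves are required, but only 4 are allowed.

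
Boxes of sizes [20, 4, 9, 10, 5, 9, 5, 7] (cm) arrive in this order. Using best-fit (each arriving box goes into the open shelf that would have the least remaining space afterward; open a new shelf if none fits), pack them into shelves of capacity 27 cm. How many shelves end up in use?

  20 → shelf 1 (new)  [load 20/27]
  4 → shelf 1  [load 24/27]
  9 → shelf 2 (new)  [load 9/27]
  10 → shelf 2  [load 19/27]
  5 → shelf 2  [load 24/27]
  9 → shelf 3 (new)  [load 9/27]
  5 → shelf 3  [load 14/27]
  7 → shelf 3  [load 21/27]
3 shelves opened.

3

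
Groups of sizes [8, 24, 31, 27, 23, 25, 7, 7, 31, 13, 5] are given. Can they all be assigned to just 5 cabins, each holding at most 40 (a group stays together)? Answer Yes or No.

No

Total = 201; ⌈201/40⌉ = 6.
At least 6 cabins are required, but only 5 are allowed.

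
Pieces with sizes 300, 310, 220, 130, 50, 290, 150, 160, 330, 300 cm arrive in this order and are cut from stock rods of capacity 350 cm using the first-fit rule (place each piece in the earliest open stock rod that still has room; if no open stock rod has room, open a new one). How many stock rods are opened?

7

  300 → stock rod 1 (new)  [load 300/350]
  310 → stock rod 2 (new)  [load 310/350]
  220 → stock rod 3 (new)  [load 220/350]
  130 → stock rod 3  [load 350/350]
  50 → stock rod 1  [load 350/350]
  290 → stock rod 4 (new)  [load 290/350]
  150 → stock rod 5 (new)  [load 150/350]
  160 → stock rod 5  [load 310/350]
  330 → stock rod 6 (new)  [load 330/350]
  300 → stock rod 7 (new)  [load 300/350]
7 stock rods opened.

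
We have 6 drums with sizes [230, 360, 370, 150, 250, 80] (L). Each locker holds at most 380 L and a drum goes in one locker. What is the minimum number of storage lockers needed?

4

Total = 370 + 360 + 250 + 230 + 150 + 80 = 1440 L.
Lower bound: ⌈1440/380⌉ = 4 storage lockers.
A packing using 4 storage lockers:
  locker 1: 370 = 370
  locker 2: 360 = 360
  locker 3: 250 + 80 = 330
  locker 4: 230 + 150 = 380
This matches the lower bound, so 4 is optimal.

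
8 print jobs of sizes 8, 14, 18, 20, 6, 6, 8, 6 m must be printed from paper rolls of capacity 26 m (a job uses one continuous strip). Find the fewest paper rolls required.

Total = 20 + 18 + 14 + 8 + 8 + 6 + 6 + 6 = 86 m.
Lower bound: ⌈86/26⌉ = 4 paper rolls.
A packing using 4 paper rolls:
  roll 1: 20 + 6 = 26
  roll 2: 18 + 8 = 26
  roll 3: 14 + 8 = 22
  roll 4: 6 + 6 = 12
This matches the lower bound, so 4 is optimal.

4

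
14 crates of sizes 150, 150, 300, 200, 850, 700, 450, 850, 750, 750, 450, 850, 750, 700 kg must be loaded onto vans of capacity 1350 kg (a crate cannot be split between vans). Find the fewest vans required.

Total = 850 + 850 + 850 + 750 + 750 + 750 + 700 + 700 + 450 + 450 + 300 + 200 + 150 + 150 = 7900 kg.
Lower bound: ⌈7900/1350⌉ = 6 vans.
Also, 8 crates each exceed 675 kg, and no two of those can share a van, so at least 8 vans are needed.
A packing using 8 vans:
  van 1: 850 + 450 = 1300
  van 2: 850 + 450 = 1300
  van 3: 850 + 300 + 200 = 1350
  van 4: 750 + 150 + 150 = 1050
  van 5: 750 = 750
  van 6: 750 = 750
  van 7: 700 = 700
  van 8: 700 = 700
This matches the lower bound, so 8 is optimal.

8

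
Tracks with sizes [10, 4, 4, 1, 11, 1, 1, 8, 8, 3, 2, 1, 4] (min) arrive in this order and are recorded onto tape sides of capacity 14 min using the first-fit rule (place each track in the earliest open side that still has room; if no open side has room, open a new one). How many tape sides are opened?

5

  10 → side 1 (new)  [load 10/14]
  4 → side 1  [load 14/14]
  4 → side 2 (new)  [load 4/14]
  1 → side 2  [load 5/14]
  11 → side 3 (new)  [load 11/14]
  1 → side 2  [load 6/14]
  1 → side 2  [load 7/14]
  8 → side 4 (new)  [load 8/14]
  8 → side 5 (new)  [load 8/14]
  3 → side 2  [load 10/14]
  2 → side 2  [load 12/14]
  1 → side 2  [load 13/14]
  4 → side 4  [load 12/14]
5 tape sides opened.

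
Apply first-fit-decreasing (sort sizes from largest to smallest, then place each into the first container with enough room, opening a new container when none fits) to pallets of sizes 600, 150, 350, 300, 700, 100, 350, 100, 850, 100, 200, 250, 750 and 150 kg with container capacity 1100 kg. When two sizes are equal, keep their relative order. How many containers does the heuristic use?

5

Sorted descending: 850, 750, 700, 600, 350, 350, 300, 250, 200, 150, 150, 100, 100, 100.
  850 → container 1 (new)  [load 850/1100]
  750 → container 2 (new)  [load 750/1100]
  700 → container 3 (new)  [load 700/1100]
  600 → container 4 (new)  [load 600/1100]
  350 → container 2  [load 1100/1100]
  350 → container 3  [load 1050/1100]
  300 → container 4  [load 900/1100]
  250 → container 1  [load 1100/1100]
  200 → container 4  [load 1100/1100]
  150 → container 5 (new)  [load 150/1100]
  150 → container 5  [load 300/1100]
  100 → container 5  [load 400/1100]
  100 → container 5  [load 500/1100]
  100 → container 5  [load 600/1100]
5 containers opened.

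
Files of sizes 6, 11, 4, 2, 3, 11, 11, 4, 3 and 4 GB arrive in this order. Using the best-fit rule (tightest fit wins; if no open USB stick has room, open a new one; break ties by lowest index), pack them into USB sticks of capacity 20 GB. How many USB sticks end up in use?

4

  6 → USB stick 1 (new)  [load 6/20]
  11 → USB stick 1  [load 17/20]
  4 → USB stick 2 (new)  [load 4/20]
  2 → USB stick 1  [load 19/20]
  3 → USB stick 2  [load 7/20]
  11 → USB stick 2  [load 18/20]
  11 → USB stick 3 (new)  [load 11/20]
  4 → USB stick 3  [load 15/20]
  3 → USB stick 3  [load 18/20]
  4 → USB stick 4 (new)  [load 4/20]
4 USB sticks opened.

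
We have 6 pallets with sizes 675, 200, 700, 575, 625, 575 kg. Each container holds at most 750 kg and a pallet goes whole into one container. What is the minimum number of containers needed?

6

Total = 700 + 675 + 625 + 575 + 575 + 200 = 3350 kg.
Lower bound: ⌈3350/750⌉ = 5 containers.
A packing using 6 containers:
  container 1: 700 = 700
  container 2: 675 = 675
  container 3: 625 = 625
  container 4: 575 = 575
  container 5: 575 = 575
  container 6: 200 = 200
No arrangement into 5 containers stays within capacity, so 6 is optimal.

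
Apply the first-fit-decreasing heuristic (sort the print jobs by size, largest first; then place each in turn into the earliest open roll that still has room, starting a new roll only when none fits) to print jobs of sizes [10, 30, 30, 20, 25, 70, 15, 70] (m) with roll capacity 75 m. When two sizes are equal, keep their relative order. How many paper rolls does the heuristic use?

4

Sorted descending: 70, 70, 30, 30, 25, 20, 15, 10.
  70 → roll 1 (new)  [load 70/75]
  70 → roll 2 (new)  [load 70/75]
  30 → roll 3 (new)  [load 30/75]
  30 → roll 3  [load 60/75]
  25 → roll 4 (new)  [load 25/75]
  20 → roll 4  [load 45/75]
  15 → roll 3  [load 75/75]
  10 → roll 4  [load 55/75]
4 paper rolls opened.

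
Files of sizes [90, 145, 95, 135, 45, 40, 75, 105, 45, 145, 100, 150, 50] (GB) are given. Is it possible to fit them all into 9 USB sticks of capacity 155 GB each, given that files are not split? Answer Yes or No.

A valid assignment using 9 USB sticks:
  USB stick 1: 150 = 150
  USB stick 2: 145 = 145
  USB stick 3: 145 = 145
  USB stick 4: 135 = 135
  USB stick 5: 105 + 50 = 155
  USB stick 6: 100 + 45 = 145
  USB stick 7: 95 + 45 = 140
  USB stick 8: 90 + 40 = 130
  USB stick 9: 75 = 75
Every load is within 155 GB, so 9 USB sticks suffice.

Yes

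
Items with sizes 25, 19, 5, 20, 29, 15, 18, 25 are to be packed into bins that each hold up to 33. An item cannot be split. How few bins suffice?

6

Total = 29 + 25 + 25 + 20 + 19 + 18 + 15 + 5 = 156.
Lower bound: ⌈156/33⌉ = 5 bins.
Also, 6 items each exceed 33/2, and no two of those can share a bin, so at least 6 bins are needed.
A packing using 6 bins:
  bin 1: 29 = 29
  bin 2: 25 + 5 = 30
  bin 3: 25 = 25
  bin 4: 20 = 20
  bin 5: 19 = 19
  bin 6: 18 + 15 = 33
This matches the lower bound, so 6 is optimal.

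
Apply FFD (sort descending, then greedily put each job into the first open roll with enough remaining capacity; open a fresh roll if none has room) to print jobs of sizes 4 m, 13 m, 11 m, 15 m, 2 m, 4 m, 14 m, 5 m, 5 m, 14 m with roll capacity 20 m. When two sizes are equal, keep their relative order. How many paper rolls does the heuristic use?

Sorted descending: 15, 14, 14, 13, 11, 5, 5, 4, 4, 2.
  15 → roll 1 (new)  [load 15/20]
  14 → roll 2 (new)  [load 14/20]
  14 → roll 3 (new)  [load 14/20]
  13 → roll 4 (new)  [load 13/20]
  11 → roll 5 (new)  [load 11/20]
  5 → roll 1  [load 20/20]
  5 → roll 2  [load 19/20]
  4 → roll 3  [load 18/20]
  4 → roll 4  [load 17/20]
  2 → roll 3  [load 20/20]
5 paper rolls opened.

5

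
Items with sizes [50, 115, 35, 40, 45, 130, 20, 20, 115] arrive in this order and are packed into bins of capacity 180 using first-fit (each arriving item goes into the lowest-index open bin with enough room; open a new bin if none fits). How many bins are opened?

  50 → bin 1 (new)  [load 50/180]
  115 → bin 1  [load 165/180]
  35 → bin 2 (new)  [load 35/180]
  40 → bin 2  [load 75/180]
  45 → bin 2  [load 120/180]
  130 → bin 3 (new)  [load 130/180]
  20 → bin 2  [load 140/180]
  20 → bin 2  [load 160/180]
  115 → bin 4 (new)  [load 115/180]
4 bins opened.

4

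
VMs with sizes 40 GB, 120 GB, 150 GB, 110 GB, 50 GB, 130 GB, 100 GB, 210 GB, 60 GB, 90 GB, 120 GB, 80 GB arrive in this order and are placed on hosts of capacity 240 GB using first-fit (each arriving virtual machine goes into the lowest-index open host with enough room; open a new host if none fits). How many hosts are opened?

6

  40 → host 1 (new)  [load 40/240]
  120 → host 1  [load 160/240]
  150 → host 2 (new)  [load 150/240]
  110 → host 3 (new)  [load 110/240]
  50 → host 1  [load 210/240]
  130 → host 3  [load 240/240]
  100 → host 4 (new)  [load 100/240]
  210 → host 5 (new)  [load 210/240]
  60 → host 2  [load 210/240]
  90 → host 4  [load 190/240]
  120 → host 6 (new)  [load 120/240]
  80 → host 6  [load 200/240]
6 hosts opened.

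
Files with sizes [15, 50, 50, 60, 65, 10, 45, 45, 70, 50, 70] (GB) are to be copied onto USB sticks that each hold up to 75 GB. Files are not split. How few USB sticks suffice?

9

Total = 70 + 70 + 65 + 60 + 50 + 50 + 50 + 45 + 45 + 15 + 10 = 530 GB.
Lower bound: ⌈530/75⌉ = 8 USB sticks.
Also, 9 files each exceed 75/2 GB, and no two of those can share a USB stick, so at least 9 USB sticks are needed.
A packing using 9 USB sticks:
  USB stick 1: 70 = 70
  USB stick 2: 70 = 70
  USB stick 3: 65 + 10 = 75
  USB stick 4: 60 + 15 = 75
  USB stick 5: 50 = 50
  USB stick 6: 50 = 50
  USB stick 7: 50 = 50
  USB stick 8: 45 = 45
  USB stick 9: 45 = 45
This matches the lower bound, so 9 is optimal.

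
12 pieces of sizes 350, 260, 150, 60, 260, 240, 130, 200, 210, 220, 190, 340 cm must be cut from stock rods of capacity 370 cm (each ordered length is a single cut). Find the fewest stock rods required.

Total = 350 + 340 + 260 + 260 + 240 + 220 + 210 + 200 + 190 + 150 + 130 + 60 = 2610 cm.
Lower bound: ⌈2610/370⌉ = 8 stock rods.
Also, 9 pieces each exceed 185 cm, and no two of those can share a stock rod, so at least 9 stock rods are needed.
A packing using 9 stock rods:
  stock rod 1: 350 = 350
  stock rod 2: 340 = 340
  stock rod 3: 260 + 60 = 320
  stock rod 4: 260 = 260
  stock rod 5: 240 + 130 = 370
  stock rod 6: 220 + 150 = 370
  stock rod 7: 210 = 210
  stock rod 8: 200 = 200
  stock rod 9: 190 = 190
This matches the lower bound, so 9 is optimal.

9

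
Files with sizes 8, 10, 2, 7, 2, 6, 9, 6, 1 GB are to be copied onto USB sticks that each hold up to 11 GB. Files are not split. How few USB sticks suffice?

6

Total = 10 + 9 + 8 + 7 + 6 + 6 + 2 + 2 + 1 = 51 GB.
Lower bound: ⌈51/11⌉ = 5 USB sticks.
Also, 6 files each exceed 11/2 GB, and no two of those can share a USB stick, so at least 6 USB sticks are needed.
A packing using 6 USB sticks:
  USB stick 1: 10 + 1 = 11
  USB stick 2: 9 + 2 = 11
  USB stick 3: 8 + 2 = 10
  USB stick 4: 7 = 7
  USB stick 5: 6 = 6
  USB stick 6: 6 = 6
This matches the lower bound, so 6 is optimal.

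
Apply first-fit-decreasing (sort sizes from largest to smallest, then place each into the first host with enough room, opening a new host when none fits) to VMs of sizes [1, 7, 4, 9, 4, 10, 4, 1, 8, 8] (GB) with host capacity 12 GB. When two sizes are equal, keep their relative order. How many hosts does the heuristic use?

5

Sorted descending: 10, 9, 8, 8, 7, 4, 4, 4, 1, 1.
  10 → host 1 (new)  [load 10/12]
  9 → host 2 (new)  [load 9/12]
  8 → host 3 (new)  [load 8/12]
  8 → host 4 (new)  [load 8/12]
  7 → host 5 (new)  [load 7/12]
  4 → host 3  [load 12/12]
  4 → host 4  [load 12/12]
  4 → host 5  [load 11/12]
  1 → host 1  [load 11/12]
  1 → host 1  [load 12/12]
5 hosts opened.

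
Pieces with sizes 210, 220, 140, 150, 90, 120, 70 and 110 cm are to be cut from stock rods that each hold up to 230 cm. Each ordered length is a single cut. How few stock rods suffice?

Total = 220 + 210 + 150 + 140 + 120 + 110 + 90 + 70 = 1110 cm.
Lower bound: ⌈1110/230⌉ = 5 stock rods.
A packing using 5 stock rods:
  stock rod 1: 220 = 220
  stock rod 2: 210 = 210
  stock rod 3: 150 + 70 = 220
  stock rod 4: 140 + 90 = 230
  stock rod 5: 120 + 110 = 230
This matches the lower bound, so 5 is optimal.

5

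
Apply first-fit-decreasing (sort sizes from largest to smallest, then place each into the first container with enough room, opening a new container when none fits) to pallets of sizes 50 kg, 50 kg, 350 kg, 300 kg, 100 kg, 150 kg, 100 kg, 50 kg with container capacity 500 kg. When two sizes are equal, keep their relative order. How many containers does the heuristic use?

Sorted descending: 350, 300, 150, 100, 100, 50, 50, 50.
  350 → container 1 (new)  [load 350/500]
  300 → container 2 (new)  [load 300/500]
  150 → container 1  [load 500/500]
  100 → container 2  [load 400/500]
  100 → container 2  [load 500/500]
  50 → container 3 (new)  [load 50/500]
  50 → container 3  [load 100/500]
  50 → container 3  [load 150/500]
3 containers opened.

3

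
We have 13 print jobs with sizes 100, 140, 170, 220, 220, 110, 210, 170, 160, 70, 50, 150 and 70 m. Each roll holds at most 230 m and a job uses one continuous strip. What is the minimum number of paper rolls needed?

9

Total = 220 + 220 + 210 + 170 + 170 + 160 + 150 + 140 + 110 + 100 + 70 + 70 + 50 = 1840 m.
Lower bound: ⌈1840/230⌉ = 8 paper rolls.
A packing using 9 paper rolls:
  roll 1: 220 = 220
  roll 2: 220 = 220
  roll 3: 210 = 210
  roll 4: 170 + 50 = 220
  roll 5: 170 = 170
  roll 6: 160 + 70 = 230
  roll 7: 150 + 70 = 220
  roll 8: 140 = 140
  roll 9: 110 + 100 = 210
No arrangement into 8 paper rolls stays within capacity, so 9 is optimal.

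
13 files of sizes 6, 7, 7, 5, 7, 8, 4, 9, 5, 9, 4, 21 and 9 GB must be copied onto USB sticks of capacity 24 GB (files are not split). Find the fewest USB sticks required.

5

Total = 21 + 9 + 9 + 9 + 8 + 7 + 7 + 7 + 6 + 5 + 5 + 4 + 4 = 101 GB.
Lower bound: ⌈101/24⌉ = 5 USB sticks.
A packing using 5 USB sticks:
  USB stick 1: 21 = 21
  USB stick 2: 9 + 9 + 6 = 24
  USB stick 3: 9 + 8 + 7 = 24
  USB stick 4: 7 + 7 + 5 + 5 = 24
  USB stick 5: 4 + 4 = 8
This matches the lower bound, so 5 is optimal.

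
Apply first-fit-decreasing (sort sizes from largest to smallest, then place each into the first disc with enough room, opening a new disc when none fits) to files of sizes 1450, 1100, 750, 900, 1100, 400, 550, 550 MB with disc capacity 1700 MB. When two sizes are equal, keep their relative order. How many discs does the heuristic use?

Sorted descending: 1450, 1100, 1100, 900, 750, 550, 550, 400.
  1450 → disc 1 (new)  [load 1450/1700]
  1100 → disc 2 (new)  [load 1100/1700]
  1100 → disc 3 (new)  [load 1100/1700]
  900 → disc 4 (new)  [load 900/1700]
  750 → disc 4  [load 1650/1700]
  550 → disc 2  [load 1650/1700]
  550 → disc 3  [load 1650/1700]
  400 → disc 5 (new)  [load 400/1700]
5 discs opened.

5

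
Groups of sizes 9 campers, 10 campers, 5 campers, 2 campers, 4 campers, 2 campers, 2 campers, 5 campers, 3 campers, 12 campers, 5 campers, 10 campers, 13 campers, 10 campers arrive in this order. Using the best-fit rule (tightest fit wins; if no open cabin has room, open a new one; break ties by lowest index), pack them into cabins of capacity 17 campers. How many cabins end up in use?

7

  9 → cabin 1 (new)  [load 9/17]
  10 → cabin 2 (new)  [load 10/17]
  5 → cabin 2  [load 15/17]
  2 → cabin 2  [load 17/17]
  4 → cabin 1  [load 13/17]
  2 → cabin 1  [load 15/17]
  2 → cabin 1  [load 17/17]
  5 → cabin 3 (new)  [load 5/17]
  3 → cabin 3  [load 8/17]
  12 → cabin 4 (new)  [load 12/17]
  5 → cabin 4  [load 17/17]
  10 → cabin 5 (new)  [load 10/17]
  13 → cabin 6 (new)  [load 13/17]
  10 → cabin 7 (new)  [load 10/17]
7 cabins opened.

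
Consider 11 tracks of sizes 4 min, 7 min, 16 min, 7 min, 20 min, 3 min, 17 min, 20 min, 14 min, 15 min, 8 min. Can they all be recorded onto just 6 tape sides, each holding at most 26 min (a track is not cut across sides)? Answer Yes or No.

Yes

A valid assignment using 6 tape sides:
  side 1: 20 + 4 = 24
  side 2: 20 + 3 = 23
  side 3: 17 + 8 = 25
  side 4: 16 + 7 = 23
  side 5: 15 + 7 = 22
  side 6: 14 = 14
Every load is within 26 min, so 6 tape sides suffice.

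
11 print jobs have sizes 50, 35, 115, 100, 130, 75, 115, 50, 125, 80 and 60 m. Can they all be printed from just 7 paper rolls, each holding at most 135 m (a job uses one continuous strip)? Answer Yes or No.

Total = 935 m; ⌈935/135⌉ = 7.
The bound of 7 does not rule out 7, but exhaustive search shows no assignment into 7 paper rolls of capacity 135 m exists — the minimum is 8.

No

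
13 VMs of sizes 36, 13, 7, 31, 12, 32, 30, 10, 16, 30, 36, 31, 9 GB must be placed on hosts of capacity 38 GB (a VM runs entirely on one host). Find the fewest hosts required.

9

Total = 36 + 36 + 32 + 31 + 31 + 30 + 30 + 16 + 13 + 12 + 10 + 9 + 7 = 293 GB.
Lower bound: ⌈293/38⌉ = 8 hosts.
A packing using 9 hosts:
  host 1: 36 = 36
  host 2: 36 = 36
  host 3: 32 = 32
  host 4: 31 + 7 = 38
  host 5: 31 = 31
  host 6: 30 = 30
  host 7: 30 = 30
  host 8: 16 + 13 + 9 = 38
  host 9: 12 + 10 = 22
No arrangement into 8 hosts stays within capacity, so 9 is optimal.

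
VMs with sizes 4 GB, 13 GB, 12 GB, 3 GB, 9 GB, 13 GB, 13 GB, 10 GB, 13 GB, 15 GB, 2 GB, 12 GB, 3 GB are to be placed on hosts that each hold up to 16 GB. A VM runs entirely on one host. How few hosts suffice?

Total = 15 + 13 + 13 + 13 + 13 + 12 + 12 + 10 + 9 + 4 + 3 + 3 + 2 = 122 GB.
Lower bound: ⌈122/16⌉ = 8 hosts.
Also, 9 VMs each exceed 8 GB, and no two of those can share a host, so at least 9 hosts are needed.
A packing using 9 hosts:
  host 1: 15 = 15
  host 2: 13 + 3 = 16
  host 3: 13 + 3 = 16
  host 4: 13 + 2 = 15
  host 5: 13 = 13
  host 6: 12 + 4 = 16
  host 7: 12 = 12
  host 8: 10 = 10
  host 9: 9 = 9
This matches the lower bound, so 9 is optimal.

9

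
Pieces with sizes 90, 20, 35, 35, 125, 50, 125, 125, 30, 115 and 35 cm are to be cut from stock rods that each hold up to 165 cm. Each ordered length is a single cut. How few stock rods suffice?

5

Total = 125 + 125 + 125 + 115 + 90 + 50 + 35 + 35 + 35 + 30 + 20 = 785 cm.
Lower bound: ⌈785/165⌉ = 5 stock rods.
A packing using 5 stock rods:
  stock rod 1: 125 + 35 = 160
  stock rod 2: 125 + 35 = 160
  stock rod 3: 125 + 35 = 160
  stock rod 4: 115 + 50 = 165
  stock rod 5: 90 + 30 + 20 = 140
This matches the lower bound, so 5 is optimal.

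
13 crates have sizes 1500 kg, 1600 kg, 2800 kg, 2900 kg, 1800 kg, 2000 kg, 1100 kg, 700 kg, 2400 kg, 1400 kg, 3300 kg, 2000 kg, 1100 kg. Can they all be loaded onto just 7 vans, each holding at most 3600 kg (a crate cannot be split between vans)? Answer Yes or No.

No

Total = 24600 kg; ⌈24600/3600⌉ = 7.
The bound of 7 does not rule out 7, but exhaustive search shows no assignment into 7 vans of capacity 3600 kg exists — the minimum is 8.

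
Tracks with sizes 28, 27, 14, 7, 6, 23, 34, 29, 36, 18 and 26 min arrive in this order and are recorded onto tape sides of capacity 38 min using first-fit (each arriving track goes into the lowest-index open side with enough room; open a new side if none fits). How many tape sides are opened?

8

  28 → side 1 (new)  [load 28/38]
  27 → side 2 (new)  [load 27/38]
  14 → side 3 (new)  [load 14/38]
  7 → side 1  [load 35/38]
  6 → side 2  [load 33/38]
  23 → side 3  [load 37/38]
  34 → side 4 (new)  [load 34/38]
  29 → side 5 (new)  [load 29/38]
  36 → side 6 (new)  [load 36/38]
  18 → side 7 (new)  [load 18/38]
  26 → side 8 (new)  [load 26/38]
8 tape sides opened.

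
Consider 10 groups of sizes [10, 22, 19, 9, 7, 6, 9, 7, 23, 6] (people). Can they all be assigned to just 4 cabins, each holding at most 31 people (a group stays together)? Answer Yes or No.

A valid assignment using 4 cabins:
  cabin 1: 23 + 7 = 30
  cabin 2: 22 + 9 = 31
  cabin 3: 19 + 10 = 29
  cabin 4: 9 + 7 + 6 + 6 = 28
Every load is within 31 people, so 4 cabins suffice.

Yes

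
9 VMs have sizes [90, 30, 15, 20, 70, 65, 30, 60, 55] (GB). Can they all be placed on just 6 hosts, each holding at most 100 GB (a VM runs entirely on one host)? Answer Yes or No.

A valid assignment using 5 hosts:
  host 1: 90 = 90
  host 2: 70 + 30 = 100
  host 3: 65 + 30 = 95
  host 4: 60 + 20 + 15 = 95
  host 5: 55 = 55
That uses only 5 ≤ 6, so 6 hosts are enough.

Yes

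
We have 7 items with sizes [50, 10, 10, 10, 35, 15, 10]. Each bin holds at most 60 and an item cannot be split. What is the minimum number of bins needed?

3

Total = 50 + 35 + 15 + 10 + 10 + 10 + 10 = 140.
Lower bound: ⌈140/60⌉ = 3 bins.
A packing using 3 bins:
  bin 1: 50 + 10 = 60
  bin 2: 35 + 15 + 10 = 60
  bin 3: 10 + 10 = 20
This matches the lower bound, so 3 is optimal.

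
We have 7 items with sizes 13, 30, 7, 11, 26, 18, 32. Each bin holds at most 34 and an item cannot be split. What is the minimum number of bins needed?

5

Total = 32 + 30 + 26 + 18 + 13 + 11 + 7 = 137.
Lower bound: ⌈137/34⌉ = 5 bins.
A packing using 5 bins:
  bin 1: 32 = 32
  bin 2: 30 = 30
  bin 3: 26 + 7 = 33
  bin 4: 18 + 13 = 31
  bin 5: 11 = 11
This matches the lower bound, so 5 is optimal.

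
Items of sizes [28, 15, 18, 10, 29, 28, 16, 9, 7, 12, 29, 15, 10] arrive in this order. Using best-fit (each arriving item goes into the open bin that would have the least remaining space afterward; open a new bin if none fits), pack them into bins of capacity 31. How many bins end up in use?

  28 → bin 1 (new)  [load 28/31]
  15 → bin 2 (new)  [load 15/31]
  18 → bin 3 (new)  [load 18/31]
  10 → bin 3  [load 28/31]
  29 → bin 4 (new)  [load 29/31]
  28 → bin 5 (new)  [load 28/31]
  16 → bin 2  [load 31/31]
  9 → bin 6 (new)  [load 9/31]
  7 → bin 6  [load 16/31]
  12 → bin 6  [load 28/31]
  29 → bin 7 (new)  [load 29/31]
  15 → bin 8 (new)  [load 15/31]
  10 → bin 8  [load 25/31]
8 bins opened.

8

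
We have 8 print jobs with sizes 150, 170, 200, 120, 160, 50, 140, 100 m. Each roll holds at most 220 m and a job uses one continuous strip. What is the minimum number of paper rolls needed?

6

Total = 200 + 170 + 160 + 150 + 140 + 120 + 100 + 50 = 1090 m.
Lower bound: ⌈1090/220⌉ = 5 paper rolls.
Also, 6 print jobs each exceed 110 m, and no two of those can share a roll, so at least 6 paper rolls are needed.
A packing using 6 paper rolls:
  roll 1: 200 = 200
  roll 2: 170 + 50 = 220
  roll 3: 160 = 160
  roll 4: 150 = 150
  roll 5: 140 = 140
  roll 6: 120 + 100 = 220
This matches the lower bound, so 6 is optimal.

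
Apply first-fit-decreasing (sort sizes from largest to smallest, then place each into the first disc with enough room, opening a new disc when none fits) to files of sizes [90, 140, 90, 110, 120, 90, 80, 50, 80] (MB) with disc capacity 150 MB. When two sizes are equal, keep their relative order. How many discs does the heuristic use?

8

Sorted descending: 140, 120, 110, 90, 90, 90, 80, 80, 50.
  140 → disc 1 (new)  [load 140/150]
  120 → disc 2 (new)  [load 120/150]
  110 → disc 3 (new)  [load 110/150]
  90 → disc 4 (new)  [load 90/150]
  90 → disc 5 (new)  [load 90/150]
  90 → disc 6 (new)  [load 90/150]
  80 → disc 7 (new)  [load 80/150]
  80 → disc 8 (new)  [load 80/150]
  50 → disc 4  [load 140/150]
8 discs opened.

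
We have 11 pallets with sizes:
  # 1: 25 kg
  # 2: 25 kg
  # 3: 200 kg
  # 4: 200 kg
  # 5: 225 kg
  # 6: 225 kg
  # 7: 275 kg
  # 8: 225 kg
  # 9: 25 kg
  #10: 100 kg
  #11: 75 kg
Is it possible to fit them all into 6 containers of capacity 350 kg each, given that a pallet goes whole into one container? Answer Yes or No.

A valid assignment using 6 containers:
  container 1: 275 + 75 = 350
  container 2: 225 + 100 + 25 = 350
  container 3: 225 + 25 + 25 = 275
  container 4: 225 = 225
  container 5: 200 = 200
  container 6: 200 = 200
Every load is within 350 kg, so 6 containers suffice.

Yes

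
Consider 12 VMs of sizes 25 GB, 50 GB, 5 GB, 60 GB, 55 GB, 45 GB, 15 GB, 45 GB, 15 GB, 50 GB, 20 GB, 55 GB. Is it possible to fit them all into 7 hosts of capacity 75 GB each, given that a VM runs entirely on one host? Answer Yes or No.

A valid assignment using 7 hosts:
  host 1: 60 + 15 = 75
  host 2: 55 + 20 = 75
  host 3: 55 + 15 + 5 = 75
  host 4: 50 + 25 = 75
  host 5: 50 = 50
  host 6: 45 = 45
  host 7: 45 = 45
Every load is within 75 GB, so 7 hosts suffice.

Yes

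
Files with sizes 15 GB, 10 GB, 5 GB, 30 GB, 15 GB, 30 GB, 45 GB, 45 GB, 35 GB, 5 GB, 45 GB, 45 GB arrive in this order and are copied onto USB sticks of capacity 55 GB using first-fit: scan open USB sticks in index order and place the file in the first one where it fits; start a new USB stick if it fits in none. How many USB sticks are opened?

8

  15 → USB stick 1 (new)  [load 15/55]
  10 → USB stick 1  [load 25/55]
  5 → USB stick 1  [load 30/55]
  30 → USB stick 2 (new)  [load 30/55]
  15 → USB stick 1  [load 45/55]
  30 → USB stick 3 (new)  [load 30/55]
  45 → USB stick 4 (new)  [load 45/55]
  45 → USB stick 5 (new)  [load 45/55]
  35 → USB stick 6 (new)  [load 35/55]
  5 → USB stick 1  [load 50/55]
  45 → USB stick 7 (new)  [load 45/55]
  45 → USB stick 8 (new)  [load 45/55]
8 USB sticks opened.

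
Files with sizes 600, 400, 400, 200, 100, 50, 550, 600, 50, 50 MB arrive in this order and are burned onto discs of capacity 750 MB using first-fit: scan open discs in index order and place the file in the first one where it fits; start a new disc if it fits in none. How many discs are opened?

  600 → disc 1 (new)  [load 600/750]
  400 → disc 2 (new)  [load 400/750]
  400 → disc 3 (new)  [load 400/750]
  200 → disc 2  [load 600/750]
  100 → disc 1  [load 700/750]
  50 → disc 1  [load 750/750]
  550 → disc 4 (new)  [load 550/750]
  600 → disc 5 (new)  [load 600/750]
  50 → disc 2  [load 650/750]
  50 → disc 2  [load 700/750]
5 discs opened.

5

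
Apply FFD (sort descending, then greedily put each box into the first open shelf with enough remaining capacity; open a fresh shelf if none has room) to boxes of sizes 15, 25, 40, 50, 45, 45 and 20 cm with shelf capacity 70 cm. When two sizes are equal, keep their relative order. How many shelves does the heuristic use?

4

Sorted descending: 50, 45, 45, 40, 25, 20, 15.
  50 → shelf 1 (new)  [load 50/70]
  45 → shelf 2 (new)  [load 45/70]
  45 → shelf 3 (new)  [load 45/70]
  40 → shelf 4 (new)  [load 40/70]
  25 → shelf 2  [load 70/70]
  20 → shelf 1  [load 70/70]
  15 → shelf 3  [load 60/70]
4 shelves opened.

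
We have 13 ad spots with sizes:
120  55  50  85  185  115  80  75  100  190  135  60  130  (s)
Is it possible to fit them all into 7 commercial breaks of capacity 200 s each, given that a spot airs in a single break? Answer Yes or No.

No

Total = 1380 s; ⌈1380/200⌉ = 7.
The bound of 7 does not rule out 7, but exhaustive search shows no assignment into 7 commercial breaks of capacity 200 s exists — the minimum is 8.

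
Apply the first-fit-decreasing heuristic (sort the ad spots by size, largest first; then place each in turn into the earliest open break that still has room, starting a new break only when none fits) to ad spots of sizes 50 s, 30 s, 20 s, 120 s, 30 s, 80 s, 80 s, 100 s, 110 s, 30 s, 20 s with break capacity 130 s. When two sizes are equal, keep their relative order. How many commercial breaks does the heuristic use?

6

Sorted descending: 120, 110, 100, 80, 80, 50, 30, 30, 30, 20, 20.
  120 → break 1 (new)  [load 120/130]
  110 → break 2 (new)  [load 110/130]
  100 → break 3 (new)  [load 100/130]
  80 → break 4 (new)  [load 80/130]
  80 → break 5 (new)  [load 80/130]
  50 → break 4  [load 130/130]
  30 → break 3  [load 130/130]
  30 → break 5  [load 110/130]
  30 → break 6 (new)  [load 30/130]
  20 → break 2  [load 130/130]
  20 → break 5  [load 130/130]
6 commercial breaks opened.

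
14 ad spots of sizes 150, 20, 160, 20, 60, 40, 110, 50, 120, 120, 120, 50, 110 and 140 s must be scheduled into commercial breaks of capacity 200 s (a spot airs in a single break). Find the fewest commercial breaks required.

8

Total = 160 + 150 + 140 + 120 + 120 + 120 + 110 + 110 + 60 + 50 + 50 + 40 + 20 + 20 = 1270 s.
Lower bound: ⌈1270/200⌉ = 7 commercial breaks.
Also, 8 ad spots each exceed 100 s, and no two of those can share a break, so at least 8 commercial breaks are needed.
A packing using 8 commercial breaks:
  break 1: 160 + 40 = 200
  break 2: 150 + 50 = 200
  break 3: 140 + 60 = 200
  break 4: 120 + 50 + 20 = 190
  break 5: 120 + 20 = 140
  break 6: 120 = 120
  break 7: 110 = 110
  break 8: 110 = 110
This matches the lower bound, so 8 is optimal.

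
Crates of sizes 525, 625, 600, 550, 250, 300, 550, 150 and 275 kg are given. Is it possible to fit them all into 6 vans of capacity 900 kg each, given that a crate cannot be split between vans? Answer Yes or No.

A valid assignment using 5 vans:
  van 1: 625 + 275 = 900
  van 2: 600 + 300 = 900
  van 3: 550 + 250 = 800
  van 4: 550 + 150 = 700
  van 5: 525 = 525
That uses only 5 ≤ 6, so 6 vans are enough.

Yes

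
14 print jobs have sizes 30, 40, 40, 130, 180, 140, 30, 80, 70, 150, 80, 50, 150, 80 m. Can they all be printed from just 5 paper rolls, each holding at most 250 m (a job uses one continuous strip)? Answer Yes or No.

No

Total = 1250 m; ⌈1250/250⌉ = 5.
The bound of 5 does not rule out 5, but exhaustive search shows no assignment into 5 paper rolls of capacity 250 m exists — the minimum is 6.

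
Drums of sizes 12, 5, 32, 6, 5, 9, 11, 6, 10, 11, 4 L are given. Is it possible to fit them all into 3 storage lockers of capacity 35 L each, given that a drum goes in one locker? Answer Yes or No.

No

Total = 111 L; ⌈111/35⌉ = 4.
At least 4 storage lockers are required, but only 3 are allowed.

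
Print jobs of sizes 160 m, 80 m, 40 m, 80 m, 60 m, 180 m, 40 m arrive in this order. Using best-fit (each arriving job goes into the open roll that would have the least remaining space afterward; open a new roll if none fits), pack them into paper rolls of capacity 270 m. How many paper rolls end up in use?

  160 → roll 1 (new)  [load 160/270]
  80 → roll 1  [load 240/270]
  40 → roll 2 (new)  [load 40/270]
  80 → roll 2  [load 120/270]
  60 → roll 2  [load 180/270]
  180 → roll 3 (new)  [load 180/270]
  40 → roll 2  [load 220/270]
3 paper rolls opened.

3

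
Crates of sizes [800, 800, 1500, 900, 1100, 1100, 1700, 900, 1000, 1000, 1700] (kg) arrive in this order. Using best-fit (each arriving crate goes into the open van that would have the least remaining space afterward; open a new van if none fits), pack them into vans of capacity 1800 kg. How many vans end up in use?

9

  800 → van 1 (new)  [load 800/1800]
  800 → van 1  [load 1600/1800]
  1500 → van 2 (new)  [load 1500/1800]
  900 → van 3 (new)  [load 900/1800]
  1100 → van 4 (new)  [load 1100/1800]
  1100 → van 5 (new)  [load 1100/1800]
  1700 → van 6 (new)  [load 1700/1800]
  900 → van 3  [load 1800/1800]
  1000 → van 7 (new)  [load 1000/1800]
  1000 → van 8 (new)  [load 1000/1800]
  1700 → van 9 (new)  [load 1700/1800]
9 vans opened.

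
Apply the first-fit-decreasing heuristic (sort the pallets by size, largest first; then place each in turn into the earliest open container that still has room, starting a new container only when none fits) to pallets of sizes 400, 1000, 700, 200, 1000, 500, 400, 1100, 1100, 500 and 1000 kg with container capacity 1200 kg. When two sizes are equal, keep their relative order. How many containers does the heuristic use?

8

Sorted descending: 1100, 1100, 1000, 1000, 1000, 700, 500, 500, 400, 400, 200.
  1100 → container 1 (new)  [load 1100/1200]
  1100 → container 2 (new)  [load 1100/1200]
  1000 → container 3 (new)  [load 1000/1200]
  1000 → container 4 (new)  [load 1000/1200]
  1000 → container 5 (new)  [load 1000/1200]
  700 → container 6 (new)  [load 700/1200]
  500 → container 6  [load 1200/1200]
  500 → container 7 (new)  [load 500/1200]
  400 → container 7  [load 900/1200]
  400 → container 8 (new)  [load 400/1200]
  200 → container 3  [load 1200/1200]
8 containers opened.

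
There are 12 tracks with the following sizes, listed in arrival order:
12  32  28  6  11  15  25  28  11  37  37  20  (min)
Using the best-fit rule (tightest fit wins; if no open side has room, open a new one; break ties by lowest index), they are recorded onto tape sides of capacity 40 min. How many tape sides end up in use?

  12 → side 1 (new)  [load 12/40]
  32 → side 2 (new)  [load 32/40]
  28 → side 1  [load 40/40]
  6 → side 2  [load 38/40]
  11 → side 3 (new)  [load 11/40]
  15 → side 3  [load 26/40]
  25 → side 4 (new)  [load 25/40]
  28 → side 5 (new)  [load 28/40]
  11 → side 5  [load 39/40]
  37 → side 6 (new)  [load 37/40]
  37 → side 7 (new)  [load 37/40]
  20 → side 8 (new)  [load 20/40]
8 tape sides opened.

8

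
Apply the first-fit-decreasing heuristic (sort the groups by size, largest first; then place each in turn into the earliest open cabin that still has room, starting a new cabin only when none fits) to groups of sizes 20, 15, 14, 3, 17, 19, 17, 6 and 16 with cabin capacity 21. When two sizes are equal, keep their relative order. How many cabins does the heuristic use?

Sorted descending: 20, 19, 17, 17, 16, 15, 14, 6, 3.
  20 → cabin 1 (new)  [load 20/21]
  19 → cabin 2 (new)  [load 19/21]
  17 → cabin 3 (new)  [load 17/21]
  17 → cabin 4 (new)  [load 17/21]
  16 → cabin 5 (new)  [load 16/21]
  15 → cabin 6 (new)  [load 15/21]
  14 → cabin 7 (new)  [load 14/21]
  6 → cabin 6  [load 21/21]
  3 → cabin 3  [load 20/21]
7 cabins opened.

7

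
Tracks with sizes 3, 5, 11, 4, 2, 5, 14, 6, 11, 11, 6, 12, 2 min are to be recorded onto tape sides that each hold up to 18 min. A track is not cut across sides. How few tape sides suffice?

6

Total = 14 + 12 + 11 + 11 + 11 + 6 + 6 + 5 + 5 + 4 + 3 + 2 + 2 = 92 min.
Lower bound: ⌈92/18⌉ = 6 tape sides.
A packing using 6 tape sides:
  side 1: 14 + 4 = 18
  side 2: 12 + 6 = 18
  side 3: 11 + 6 = 17
  side 4: 11 + 5 + 2 = 18
  side 5: 11 + 5 + 2 = 18
  side 6: 3 = 3
This matches the lower bound, so 6 is optimal.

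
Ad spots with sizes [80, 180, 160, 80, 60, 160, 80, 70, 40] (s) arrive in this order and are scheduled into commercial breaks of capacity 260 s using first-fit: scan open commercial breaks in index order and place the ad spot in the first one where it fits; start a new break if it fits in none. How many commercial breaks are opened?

  80 → break 1 (new)  [load 80/260]
  180 → break 1  [load 260/260]
  160 → break 2 (new)  [load 160/260]
  80 → break 2  [load 240/260]
  60 → break 3 (new)  [load 60/260]
  160 → break 3  [load 220/260]
  80 → break 4 (new)  [load 80/260]
  70 → break 4  [load 150/260]
  40 → break 3  [load 260/260]
4 commercial breaks opened.

4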